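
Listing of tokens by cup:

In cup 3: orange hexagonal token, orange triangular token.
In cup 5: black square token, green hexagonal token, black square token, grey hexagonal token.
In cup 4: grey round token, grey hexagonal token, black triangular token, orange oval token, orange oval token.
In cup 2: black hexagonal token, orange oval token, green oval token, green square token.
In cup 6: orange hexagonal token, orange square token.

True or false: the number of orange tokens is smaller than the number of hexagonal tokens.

False

|orange tokens| = 7.
|hexagonal tokens| = 6.
The claim requires 7 < 6, which does not hold.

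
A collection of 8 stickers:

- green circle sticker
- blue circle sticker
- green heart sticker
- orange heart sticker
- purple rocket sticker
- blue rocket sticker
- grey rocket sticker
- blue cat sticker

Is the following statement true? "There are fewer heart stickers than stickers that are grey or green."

True

heart stickers: 2.
stickers that are grey or green: 3.
The claim requires 2 < 3, which holds.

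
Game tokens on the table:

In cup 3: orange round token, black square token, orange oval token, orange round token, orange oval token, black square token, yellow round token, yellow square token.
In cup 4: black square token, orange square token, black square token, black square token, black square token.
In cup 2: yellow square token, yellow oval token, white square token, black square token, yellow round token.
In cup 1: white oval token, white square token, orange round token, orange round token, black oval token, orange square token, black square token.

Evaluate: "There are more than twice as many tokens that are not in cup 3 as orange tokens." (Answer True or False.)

True

tokens that are not in cup 3: 17.
orange tokens: 8.
The claim requires 17 > 2 × 8 = 16, which holds.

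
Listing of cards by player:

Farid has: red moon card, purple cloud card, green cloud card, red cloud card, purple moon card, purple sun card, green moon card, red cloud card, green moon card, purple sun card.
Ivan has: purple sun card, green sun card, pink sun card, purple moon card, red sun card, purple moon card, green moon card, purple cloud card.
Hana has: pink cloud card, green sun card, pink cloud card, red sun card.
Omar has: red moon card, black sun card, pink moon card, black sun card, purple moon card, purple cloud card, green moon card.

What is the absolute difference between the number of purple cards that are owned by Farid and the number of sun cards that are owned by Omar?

2

purple cards owned by Farid: 4. sun cards owned by Omar: 2.
|4 − 2| = 4 − 2 = 2.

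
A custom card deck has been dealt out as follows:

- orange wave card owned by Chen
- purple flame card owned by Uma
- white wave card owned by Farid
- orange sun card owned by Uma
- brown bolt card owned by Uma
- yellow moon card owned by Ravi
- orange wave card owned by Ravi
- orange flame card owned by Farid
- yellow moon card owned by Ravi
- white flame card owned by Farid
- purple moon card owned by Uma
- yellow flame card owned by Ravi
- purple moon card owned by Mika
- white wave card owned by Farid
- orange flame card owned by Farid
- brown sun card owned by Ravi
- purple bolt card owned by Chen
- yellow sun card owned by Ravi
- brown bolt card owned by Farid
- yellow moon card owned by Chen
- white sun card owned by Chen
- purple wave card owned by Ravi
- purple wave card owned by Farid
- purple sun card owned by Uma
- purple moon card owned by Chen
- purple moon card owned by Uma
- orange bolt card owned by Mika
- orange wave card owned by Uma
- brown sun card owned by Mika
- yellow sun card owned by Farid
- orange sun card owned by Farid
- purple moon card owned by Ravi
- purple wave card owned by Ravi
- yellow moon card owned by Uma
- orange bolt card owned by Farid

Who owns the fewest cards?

Counts by player: Farid→10, Ravi→9, Uma→8, Chen→5, Mika→3.
The minimum is 3, held uniquely by Mika.

Mika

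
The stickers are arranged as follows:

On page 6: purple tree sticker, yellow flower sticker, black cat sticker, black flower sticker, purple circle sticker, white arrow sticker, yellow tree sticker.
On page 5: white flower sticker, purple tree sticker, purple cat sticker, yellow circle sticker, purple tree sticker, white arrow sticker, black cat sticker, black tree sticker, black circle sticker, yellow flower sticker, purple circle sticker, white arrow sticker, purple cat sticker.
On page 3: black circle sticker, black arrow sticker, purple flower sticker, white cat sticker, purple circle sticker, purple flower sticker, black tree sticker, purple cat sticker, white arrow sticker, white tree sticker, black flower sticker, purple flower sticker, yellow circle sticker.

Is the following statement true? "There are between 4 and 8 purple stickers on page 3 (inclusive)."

True

purple stickers on page 3: 5.
The claim requires 4 ≤ 5 ≤ 8, which holds.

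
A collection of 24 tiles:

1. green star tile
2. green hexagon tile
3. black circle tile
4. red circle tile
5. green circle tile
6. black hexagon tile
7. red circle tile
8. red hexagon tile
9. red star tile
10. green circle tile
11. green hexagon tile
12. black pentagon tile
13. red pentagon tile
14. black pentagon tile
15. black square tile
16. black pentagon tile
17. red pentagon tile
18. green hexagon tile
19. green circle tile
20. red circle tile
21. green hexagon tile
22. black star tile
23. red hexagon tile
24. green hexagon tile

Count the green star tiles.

1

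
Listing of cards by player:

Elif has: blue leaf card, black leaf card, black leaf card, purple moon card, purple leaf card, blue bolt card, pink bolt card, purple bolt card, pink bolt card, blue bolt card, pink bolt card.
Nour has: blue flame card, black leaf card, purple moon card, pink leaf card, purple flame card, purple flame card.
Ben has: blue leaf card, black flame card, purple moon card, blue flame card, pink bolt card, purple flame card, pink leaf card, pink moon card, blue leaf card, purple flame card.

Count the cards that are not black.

Total cards: 27; with the excluded value: 4; remaining 27 − 4 = 23.

23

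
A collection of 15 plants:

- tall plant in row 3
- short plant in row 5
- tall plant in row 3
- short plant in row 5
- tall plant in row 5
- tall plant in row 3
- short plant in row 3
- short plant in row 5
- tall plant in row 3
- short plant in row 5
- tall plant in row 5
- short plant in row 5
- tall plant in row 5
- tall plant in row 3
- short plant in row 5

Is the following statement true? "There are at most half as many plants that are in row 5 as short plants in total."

False

plants in row 5: 9.
short plants: 7.
The claim requires 2 × 9 = 18 ≤ 7, which does not hold.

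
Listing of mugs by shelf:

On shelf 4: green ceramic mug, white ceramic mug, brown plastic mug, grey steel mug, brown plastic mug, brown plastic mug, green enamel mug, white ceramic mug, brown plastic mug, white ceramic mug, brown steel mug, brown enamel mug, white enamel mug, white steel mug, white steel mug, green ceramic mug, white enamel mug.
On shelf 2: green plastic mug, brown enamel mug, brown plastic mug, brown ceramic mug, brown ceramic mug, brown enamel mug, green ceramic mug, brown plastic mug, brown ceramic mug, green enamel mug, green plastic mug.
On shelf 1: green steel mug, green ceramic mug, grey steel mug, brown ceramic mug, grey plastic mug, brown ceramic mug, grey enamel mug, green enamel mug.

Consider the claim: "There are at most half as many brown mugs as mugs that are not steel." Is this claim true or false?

brown mugs: 15.
mugs that are not steel: 30.
The claim requires 2 × 15 = 30 ≤ 30, which holds.

True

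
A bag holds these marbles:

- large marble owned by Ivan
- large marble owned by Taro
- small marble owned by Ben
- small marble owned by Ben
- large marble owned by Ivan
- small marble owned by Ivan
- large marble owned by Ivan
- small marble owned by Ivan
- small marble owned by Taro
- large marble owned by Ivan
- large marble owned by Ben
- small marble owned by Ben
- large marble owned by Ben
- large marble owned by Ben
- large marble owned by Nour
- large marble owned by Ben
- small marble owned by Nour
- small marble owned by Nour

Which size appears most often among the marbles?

large

Counts by size: large 10, small 8.
The maximum is 10, held uniquely by large.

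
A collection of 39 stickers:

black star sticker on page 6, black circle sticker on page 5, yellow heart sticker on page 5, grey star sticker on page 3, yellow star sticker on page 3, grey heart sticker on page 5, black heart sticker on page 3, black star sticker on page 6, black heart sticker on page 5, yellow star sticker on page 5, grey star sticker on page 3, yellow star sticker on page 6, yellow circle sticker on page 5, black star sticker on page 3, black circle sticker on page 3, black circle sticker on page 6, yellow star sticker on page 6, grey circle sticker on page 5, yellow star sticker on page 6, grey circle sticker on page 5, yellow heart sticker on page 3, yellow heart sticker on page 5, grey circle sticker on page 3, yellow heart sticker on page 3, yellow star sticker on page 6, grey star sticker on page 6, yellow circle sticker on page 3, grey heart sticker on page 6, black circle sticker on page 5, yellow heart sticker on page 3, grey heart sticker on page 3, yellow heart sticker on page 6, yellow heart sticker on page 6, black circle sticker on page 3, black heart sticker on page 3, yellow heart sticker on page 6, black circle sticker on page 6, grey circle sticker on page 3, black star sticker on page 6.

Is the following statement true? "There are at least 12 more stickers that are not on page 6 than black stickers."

True

There are 25 stickers that are not on page 6.
There are 13 black stickers.
The claim requires 25 − 13 = 12 ≥ 12, which holds.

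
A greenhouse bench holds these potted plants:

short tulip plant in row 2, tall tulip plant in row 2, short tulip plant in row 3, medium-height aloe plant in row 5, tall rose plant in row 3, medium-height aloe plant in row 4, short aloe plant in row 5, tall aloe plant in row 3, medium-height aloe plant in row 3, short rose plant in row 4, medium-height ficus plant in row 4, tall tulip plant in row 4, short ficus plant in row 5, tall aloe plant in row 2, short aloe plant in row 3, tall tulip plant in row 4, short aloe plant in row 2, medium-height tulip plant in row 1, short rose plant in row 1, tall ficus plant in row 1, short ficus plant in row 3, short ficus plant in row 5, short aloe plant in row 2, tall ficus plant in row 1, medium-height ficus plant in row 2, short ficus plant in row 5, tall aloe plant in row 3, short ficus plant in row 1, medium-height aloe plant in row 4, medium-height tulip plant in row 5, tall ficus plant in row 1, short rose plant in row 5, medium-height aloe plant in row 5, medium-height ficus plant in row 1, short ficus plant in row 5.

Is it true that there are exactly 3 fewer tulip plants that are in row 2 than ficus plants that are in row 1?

There are 2 tulip plants in row 2.
There are 5 ficus plants in row 1.
The claim requires 5 − 2 (= 3) to equal 3, which holds.

True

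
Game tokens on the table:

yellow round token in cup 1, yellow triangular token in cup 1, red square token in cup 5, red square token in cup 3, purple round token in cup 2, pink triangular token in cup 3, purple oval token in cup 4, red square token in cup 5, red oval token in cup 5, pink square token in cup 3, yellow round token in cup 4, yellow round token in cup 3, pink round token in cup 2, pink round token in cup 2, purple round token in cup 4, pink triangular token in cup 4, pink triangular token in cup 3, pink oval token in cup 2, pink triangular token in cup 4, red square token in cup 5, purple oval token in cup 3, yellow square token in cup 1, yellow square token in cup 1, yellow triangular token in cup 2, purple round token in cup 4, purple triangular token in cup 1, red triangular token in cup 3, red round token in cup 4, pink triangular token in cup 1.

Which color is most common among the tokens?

Counts by color: pink 9, red 7, yellow 7, purple 6.
The maximum is 9, held uniquely by pink.

pink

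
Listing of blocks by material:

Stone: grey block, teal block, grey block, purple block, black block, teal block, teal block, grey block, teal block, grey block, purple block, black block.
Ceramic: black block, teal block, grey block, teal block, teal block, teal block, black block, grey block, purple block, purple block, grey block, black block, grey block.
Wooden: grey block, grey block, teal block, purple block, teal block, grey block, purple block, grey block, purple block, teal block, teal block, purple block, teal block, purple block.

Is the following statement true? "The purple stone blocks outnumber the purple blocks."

|purple stone blocks| = 2.
|purple blocks| = 9.
The claim requires 2 > 9, which does not hold.

False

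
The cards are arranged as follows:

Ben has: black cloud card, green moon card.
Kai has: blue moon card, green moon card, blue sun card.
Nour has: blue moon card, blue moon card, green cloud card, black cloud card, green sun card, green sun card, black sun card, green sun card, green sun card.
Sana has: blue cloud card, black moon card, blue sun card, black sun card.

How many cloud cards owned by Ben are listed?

1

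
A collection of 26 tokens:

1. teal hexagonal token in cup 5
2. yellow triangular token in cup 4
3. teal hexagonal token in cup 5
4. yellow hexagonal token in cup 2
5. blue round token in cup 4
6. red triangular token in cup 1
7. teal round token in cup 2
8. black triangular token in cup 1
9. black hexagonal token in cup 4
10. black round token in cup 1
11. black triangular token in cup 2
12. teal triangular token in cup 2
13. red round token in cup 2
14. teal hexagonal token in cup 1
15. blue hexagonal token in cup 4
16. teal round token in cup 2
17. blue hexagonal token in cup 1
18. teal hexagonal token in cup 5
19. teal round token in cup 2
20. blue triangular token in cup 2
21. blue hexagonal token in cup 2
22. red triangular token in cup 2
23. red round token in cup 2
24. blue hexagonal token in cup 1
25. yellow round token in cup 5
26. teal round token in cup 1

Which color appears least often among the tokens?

yellow

Counts by color: teal 9, blue 6, red 4, black 4, yellow 3.
The minimum is 3, held uniquely by yellow.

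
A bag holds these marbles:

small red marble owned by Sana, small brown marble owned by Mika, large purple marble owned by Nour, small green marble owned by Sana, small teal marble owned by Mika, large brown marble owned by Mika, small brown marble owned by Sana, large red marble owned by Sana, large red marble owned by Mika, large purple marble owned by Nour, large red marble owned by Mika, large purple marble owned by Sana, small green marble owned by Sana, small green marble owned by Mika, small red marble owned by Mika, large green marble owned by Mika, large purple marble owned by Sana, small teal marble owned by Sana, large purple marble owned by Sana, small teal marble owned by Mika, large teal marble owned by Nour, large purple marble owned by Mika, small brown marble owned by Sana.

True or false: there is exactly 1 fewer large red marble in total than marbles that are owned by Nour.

False

There are 3 large red marbles.
Count of marbles owned by Nour: 3.
The claim requires 3 − 3 (= 0) to equal 1, which does not hold.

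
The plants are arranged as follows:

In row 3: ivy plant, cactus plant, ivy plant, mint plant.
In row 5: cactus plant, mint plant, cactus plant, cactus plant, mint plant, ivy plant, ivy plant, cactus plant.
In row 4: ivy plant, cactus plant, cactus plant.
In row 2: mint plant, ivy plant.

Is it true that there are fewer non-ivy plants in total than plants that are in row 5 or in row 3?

True

|non-ivy plants| = 11.
|plants in row 5 or in row 3| = 12.
The claim requires 11 < 12, which holds.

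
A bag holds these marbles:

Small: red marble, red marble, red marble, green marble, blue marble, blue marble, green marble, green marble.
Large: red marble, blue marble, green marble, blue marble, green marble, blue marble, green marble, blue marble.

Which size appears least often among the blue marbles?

small

Counts by size (restricted to blue marbles): large 4, small 2.
The minimum is 2, held uniquely by small.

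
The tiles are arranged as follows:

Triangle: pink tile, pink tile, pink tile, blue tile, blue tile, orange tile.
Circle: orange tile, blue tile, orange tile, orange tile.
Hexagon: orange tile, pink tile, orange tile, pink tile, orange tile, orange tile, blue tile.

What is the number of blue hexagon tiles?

1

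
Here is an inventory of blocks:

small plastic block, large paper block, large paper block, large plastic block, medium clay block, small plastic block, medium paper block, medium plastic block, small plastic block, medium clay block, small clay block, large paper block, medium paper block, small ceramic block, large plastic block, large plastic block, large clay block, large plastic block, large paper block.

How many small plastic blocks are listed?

3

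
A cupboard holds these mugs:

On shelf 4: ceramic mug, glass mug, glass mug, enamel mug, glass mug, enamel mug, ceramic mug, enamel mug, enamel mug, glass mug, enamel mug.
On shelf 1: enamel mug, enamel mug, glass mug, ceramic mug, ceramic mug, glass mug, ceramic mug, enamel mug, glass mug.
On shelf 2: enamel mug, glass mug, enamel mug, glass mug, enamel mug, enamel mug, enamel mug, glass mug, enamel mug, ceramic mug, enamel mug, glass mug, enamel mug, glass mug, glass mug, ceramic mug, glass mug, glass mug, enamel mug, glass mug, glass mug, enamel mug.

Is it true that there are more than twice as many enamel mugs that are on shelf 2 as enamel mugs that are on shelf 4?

False

|enamel mugs on shelf 2| = 10.
|enamel mugs on shelf 4| = 5.
The claim requires 10 > 2 × 5 = 10, which does not hold.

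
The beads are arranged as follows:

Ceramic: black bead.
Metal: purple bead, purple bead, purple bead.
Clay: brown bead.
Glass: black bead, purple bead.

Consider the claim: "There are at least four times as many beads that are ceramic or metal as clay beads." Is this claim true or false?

True

beads that are ceramic or metal: 4.
clay beads: 1.
The claim requires 4 ≥ 4 × 1 = 4, which holds.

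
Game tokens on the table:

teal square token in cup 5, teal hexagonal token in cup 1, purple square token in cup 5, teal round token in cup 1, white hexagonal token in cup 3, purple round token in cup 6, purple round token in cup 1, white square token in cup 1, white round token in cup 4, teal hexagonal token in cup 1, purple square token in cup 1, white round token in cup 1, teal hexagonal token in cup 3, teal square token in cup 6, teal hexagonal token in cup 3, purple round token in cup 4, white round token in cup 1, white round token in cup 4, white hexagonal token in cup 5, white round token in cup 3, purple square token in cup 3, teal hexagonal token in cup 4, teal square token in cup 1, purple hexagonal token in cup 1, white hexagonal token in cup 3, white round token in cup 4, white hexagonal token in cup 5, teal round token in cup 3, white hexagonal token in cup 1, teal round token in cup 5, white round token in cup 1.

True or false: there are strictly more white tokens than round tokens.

False

There are 13 white tokens.
There are 13 round tokens.
The claim requires 13 > 13, which does not hold.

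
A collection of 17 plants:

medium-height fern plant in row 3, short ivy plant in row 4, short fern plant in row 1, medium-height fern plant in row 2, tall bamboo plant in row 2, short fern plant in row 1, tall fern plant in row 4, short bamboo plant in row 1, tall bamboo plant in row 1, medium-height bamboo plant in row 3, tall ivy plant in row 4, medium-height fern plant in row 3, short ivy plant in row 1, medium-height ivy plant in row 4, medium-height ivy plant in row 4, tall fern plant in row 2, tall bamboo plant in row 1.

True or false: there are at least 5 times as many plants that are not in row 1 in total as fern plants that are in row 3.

True

There are 11 plants that are not in row 1.
There are 2 fern plants in row 3.
The claim requires 11 ≥ 5 × 2 = 10, which holds.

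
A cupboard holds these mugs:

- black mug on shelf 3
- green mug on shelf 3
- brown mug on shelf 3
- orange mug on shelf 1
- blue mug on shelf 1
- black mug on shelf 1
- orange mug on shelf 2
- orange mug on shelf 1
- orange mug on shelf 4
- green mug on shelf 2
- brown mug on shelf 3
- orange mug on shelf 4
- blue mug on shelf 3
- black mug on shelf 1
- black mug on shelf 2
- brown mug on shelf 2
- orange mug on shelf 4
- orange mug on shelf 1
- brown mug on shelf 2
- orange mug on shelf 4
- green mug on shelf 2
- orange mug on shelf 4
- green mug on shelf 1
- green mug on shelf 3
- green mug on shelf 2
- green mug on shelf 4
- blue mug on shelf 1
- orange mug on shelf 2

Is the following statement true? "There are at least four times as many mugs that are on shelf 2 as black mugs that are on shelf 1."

True

|mugs on shelf 2| = 8.
|black mugs on shelf 1| = 2.
The claim requires 8 ≥ 4 × 2 = 8, which holds.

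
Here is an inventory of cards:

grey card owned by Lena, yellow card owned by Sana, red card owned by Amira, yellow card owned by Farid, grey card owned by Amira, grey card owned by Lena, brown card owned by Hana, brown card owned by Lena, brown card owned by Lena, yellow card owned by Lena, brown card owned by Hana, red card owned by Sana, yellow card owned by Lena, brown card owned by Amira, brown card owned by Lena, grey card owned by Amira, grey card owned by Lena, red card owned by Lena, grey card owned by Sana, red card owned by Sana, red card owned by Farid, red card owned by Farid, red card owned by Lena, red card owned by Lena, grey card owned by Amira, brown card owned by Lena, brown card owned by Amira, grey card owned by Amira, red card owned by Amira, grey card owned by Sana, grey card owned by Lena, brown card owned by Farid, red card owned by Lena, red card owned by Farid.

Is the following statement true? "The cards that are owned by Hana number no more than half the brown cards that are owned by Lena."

|cards owned by Hana| = 2.
|brown cards owned by Lena| = 4.
The claim requires 2 × 2 = 4 ≤ 4, which holds.

True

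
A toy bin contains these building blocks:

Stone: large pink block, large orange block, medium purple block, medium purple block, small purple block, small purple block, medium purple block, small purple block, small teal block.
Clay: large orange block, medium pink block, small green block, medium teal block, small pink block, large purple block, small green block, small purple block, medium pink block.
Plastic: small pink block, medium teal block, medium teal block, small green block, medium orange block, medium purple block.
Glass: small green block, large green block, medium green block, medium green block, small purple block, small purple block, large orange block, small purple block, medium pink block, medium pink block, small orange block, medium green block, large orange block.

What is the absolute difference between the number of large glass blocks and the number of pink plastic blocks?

large glass blocks: 3. pink plastic blocks: 1.
|3 − 1| = 3 − 1 = 2.

2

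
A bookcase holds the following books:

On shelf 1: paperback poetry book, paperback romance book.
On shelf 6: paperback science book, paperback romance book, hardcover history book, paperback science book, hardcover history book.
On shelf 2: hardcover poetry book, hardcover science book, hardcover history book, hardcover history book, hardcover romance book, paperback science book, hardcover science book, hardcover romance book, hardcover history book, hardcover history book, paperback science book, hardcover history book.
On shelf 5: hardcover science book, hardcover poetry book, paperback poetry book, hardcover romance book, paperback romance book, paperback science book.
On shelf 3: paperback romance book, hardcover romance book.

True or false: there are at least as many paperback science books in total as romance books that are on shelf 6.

There are 5 paperback science books.
There is 1 romance book on shelf 6.
The claim requires 5 ≥ 1, which holds.

True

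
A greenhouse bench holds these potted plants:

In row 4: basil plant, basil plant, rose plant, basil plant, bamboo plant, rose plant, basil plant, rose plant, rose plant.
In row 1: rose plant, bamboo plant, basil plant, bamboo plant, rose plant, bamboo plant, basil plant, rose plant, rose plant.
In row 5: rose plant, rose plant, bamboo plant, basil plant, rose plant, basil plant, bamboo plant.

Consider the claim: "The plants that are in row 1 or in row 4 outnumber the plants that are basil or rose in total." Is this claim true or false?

False

|plants in row 1 or in row 4| = 18.
|plants that are basil or rose| = 19.
The claim requires 18 > 19, which does not hold.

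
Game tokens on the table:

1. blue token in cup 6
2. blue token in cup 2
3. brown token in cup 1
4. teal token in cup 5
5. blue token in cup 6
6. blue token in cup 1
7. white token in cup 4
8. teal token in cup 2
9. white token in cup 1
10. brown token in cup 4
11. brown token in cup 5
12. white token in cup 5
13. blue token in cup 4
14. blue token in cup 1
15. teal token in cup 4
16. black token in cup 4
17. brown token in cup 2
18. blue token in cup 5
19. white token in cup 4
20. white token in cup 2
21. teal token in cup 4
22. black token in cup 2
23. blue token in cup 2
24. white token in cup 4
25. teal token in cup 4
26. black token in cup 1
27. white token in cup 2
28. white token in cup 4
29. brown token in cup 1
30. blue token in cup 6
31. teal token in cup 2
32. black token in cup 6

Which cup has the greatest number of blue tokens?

cup 6

Counts by cup (restricted to blue tokens): cup 6→3, cup 1→2, cup 2→2, cup 5→1, cup 4→1.
The maximum is 3, held uniquely by cup 6.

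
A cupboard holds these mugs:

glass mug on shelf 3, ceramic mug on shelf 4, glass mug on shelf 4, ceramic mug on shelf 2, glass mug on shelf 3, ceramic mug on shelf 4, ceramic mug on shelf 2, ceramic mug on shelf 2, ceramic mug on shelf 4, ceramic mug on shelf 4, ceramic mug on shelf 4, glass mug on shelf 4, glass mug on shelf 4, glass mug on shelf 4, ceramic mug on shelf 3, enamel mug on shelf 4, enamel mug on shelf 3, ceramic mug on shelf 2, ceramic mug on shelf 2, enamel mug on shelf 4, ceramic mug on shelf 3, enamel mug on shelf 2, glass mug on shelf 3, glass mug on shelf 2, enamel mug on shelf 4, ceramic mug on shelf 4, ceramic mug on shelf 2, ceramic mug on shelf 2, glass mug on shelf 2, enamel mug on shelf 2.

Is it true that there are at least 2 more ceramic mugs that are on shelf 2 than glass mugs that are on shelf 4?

True

There are 7 ceramic mugs on shelf 2.
There are 4 glass mugs on shelf 4.
The claim requires 7 − 4 = 3 ≥ 2, which holds.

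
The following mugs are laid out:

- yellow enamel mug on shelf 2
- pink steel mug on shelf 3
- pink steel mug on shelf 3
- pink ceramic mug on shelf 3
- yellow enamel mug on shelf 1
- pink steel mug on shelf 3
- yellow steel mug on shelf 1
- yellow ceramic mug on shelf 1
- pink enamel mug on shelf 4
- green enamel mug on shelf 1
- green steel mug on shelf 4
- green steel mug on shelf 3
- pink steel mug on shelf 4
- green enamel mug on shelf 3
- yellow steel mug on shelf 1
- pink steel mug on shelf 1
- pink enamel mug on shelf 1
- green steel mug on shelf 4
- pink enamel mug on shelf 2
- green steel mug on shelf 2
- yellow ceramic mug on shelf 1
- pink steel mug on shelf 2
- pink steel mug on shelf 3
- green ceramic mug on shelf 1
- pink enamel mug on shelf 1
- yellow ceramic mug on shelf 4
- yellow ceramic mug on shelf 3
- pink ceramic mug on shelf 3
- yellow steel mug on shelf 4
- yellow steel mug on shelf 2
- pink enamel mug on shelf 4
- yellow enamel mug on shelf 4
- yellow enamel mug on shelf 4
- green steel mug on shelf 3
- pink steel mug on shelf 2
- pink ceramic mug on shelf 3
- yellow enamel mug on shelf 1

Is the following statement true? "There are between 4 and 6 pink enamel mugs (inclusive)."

True

pink enamel mugs: 5.
The claim requires 4 ≤ 5 ≤ 6, which holds.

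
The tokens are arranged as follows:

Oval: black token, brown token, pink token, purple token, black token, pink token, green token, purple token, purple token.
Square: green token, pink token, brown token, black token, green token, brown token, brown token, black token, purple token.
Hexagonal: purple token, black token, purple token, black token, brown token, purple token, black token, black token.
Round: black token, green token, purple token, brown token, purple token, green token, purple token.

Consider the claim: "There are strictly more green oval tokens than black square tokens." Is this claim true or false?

There is 1 green oval token.
There are 2 black square tokens.
The claim requires 1 > 2, which does not hold.

False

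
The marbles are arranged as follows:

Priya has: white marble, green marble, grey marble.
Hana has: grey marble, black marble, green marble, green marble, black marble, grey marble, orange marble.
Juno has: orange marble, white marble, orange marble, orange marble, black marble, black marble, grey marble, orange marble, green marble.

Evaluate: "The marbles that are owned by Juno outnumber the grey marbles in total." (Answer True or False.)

marbles owned by Juno: 9.
grey marbles: 4.
The claim requires 9 > 4, which holds.

True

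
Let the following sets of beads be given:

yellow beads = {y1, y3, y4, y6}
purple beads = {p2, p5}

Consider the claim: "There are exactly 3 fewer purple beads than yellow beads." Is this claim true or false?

purple beads: 2.
yellow beads: 4.
The claim requires 4 − 2 (= 2) to equal 3, which does not hold.

False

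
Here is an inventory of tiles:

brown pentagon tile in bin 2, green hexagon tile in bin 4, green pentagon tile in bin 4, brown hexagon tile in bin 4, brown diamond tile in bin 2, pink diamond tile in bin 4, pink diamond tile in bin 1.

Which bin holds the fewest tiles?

Counts by bin: bin 4→4, bin 2→2, bin 1→1.
The minimum is 1, held uniquely by bin 1.

bin 1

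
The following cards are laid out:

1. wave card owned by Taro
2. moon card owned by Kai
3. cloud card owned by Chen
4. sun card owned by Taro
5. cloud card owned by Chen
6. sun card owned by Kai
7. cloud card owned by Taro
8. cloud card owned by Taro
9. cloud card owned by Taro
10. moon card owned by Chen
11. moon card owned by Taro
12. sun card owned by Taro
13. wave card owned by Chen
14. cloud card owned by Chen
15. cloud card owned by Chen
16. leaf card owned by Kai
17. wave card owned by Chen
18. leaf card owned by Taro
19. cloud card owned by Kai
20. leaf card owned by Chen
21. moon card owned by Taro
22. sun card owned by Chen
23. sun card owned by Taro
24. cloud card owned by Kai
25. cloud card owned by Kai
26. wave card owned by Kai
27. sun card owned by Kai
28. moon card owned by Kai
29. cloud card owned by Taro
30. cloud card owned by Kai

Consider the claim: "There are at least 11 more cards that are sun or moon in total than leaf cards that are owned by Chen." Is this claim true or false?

|cards that are sun or moon| = 11.
|leaf cards owned by Chen| = 1.
The claim requires 11 − 1 = 10 ≥ 11, which does not hold.

False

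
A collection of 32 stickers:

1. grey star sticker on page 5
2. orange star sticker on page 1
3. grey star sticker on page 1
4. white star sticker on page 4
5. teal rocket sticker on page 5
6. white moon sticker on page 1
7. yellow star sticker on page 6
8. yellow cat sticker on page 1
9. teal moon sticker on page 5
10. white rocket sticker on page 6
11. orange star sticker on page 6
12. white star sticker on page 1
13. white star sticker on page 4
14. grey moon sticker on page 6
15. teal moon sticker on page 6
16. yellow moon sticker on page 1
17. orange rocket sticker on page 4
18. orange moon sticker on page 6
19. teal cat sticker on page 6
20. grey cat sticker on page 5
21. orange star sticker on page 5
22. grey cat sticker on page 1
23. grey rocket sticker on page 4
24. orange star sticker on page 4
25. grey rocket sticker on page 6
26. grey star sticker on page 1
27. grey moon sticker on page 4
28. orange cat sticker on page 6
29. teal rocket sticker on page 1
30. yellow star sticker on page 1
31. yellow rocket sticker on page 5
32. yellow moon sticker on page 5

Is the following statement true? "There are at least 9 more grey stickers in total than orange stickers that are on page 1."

grey stickers: 9.
orange stickers on page 1: 1.
The claim requires 9 − 1 = 8 ≥ 9, which does not hold.

False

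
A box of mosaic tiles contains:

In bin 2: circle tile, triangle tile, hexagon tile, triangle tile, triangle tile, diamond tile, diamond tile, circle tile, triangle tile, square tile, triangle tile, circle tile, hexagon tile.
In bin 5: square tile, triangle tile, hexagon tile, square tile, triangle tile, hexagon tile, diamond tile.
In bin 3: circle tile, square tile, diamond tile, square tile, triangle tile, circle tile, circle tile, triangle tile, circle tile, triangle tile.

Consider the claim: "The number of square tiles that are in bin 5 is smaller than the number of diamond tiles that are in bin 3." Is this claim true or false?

square tiles in bin 5: 2.
diamond tiles in bin 3: 1.
The claim requires 2 < 1, which does not hold.

False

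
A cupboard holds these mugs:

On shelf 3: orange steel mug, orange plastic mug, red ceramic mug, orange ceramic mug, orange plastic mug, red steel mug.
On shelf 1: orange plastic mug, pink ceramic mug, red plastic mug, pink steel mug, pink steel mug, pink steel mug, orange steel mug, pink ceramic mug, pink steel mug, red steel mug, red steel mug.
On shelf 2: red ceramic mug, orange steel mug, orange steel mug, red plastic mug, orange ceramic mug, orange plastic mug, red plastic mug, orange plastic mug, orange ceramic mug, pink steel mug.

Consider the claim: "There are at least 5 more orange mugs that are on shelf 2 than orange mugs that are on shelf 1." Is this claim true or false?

orange mugs on shelf 2: 6.
orange mugs on shelf 1: 2.
The claim requires 6 − 2 = 4 ≥ 5, which does not hold.

False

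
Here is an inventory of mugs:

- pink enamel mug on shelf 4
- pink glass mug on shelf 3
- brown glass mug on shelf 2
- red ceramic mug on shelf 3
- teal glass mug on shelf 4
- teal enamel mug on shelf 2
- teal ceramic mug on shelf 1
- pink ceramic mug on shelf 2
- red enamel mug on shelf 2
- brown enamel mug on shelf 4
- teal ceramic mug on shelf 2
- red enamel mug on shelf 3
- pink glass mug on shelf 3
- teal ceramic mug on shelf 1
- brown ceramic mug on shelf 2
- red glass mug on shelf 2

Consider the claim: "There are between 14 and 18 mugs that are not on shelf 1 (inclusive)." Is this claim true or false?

There are 14 mugs that are not on shelf 1.
The claim requires 14 ≤ 14 ≤ 18, which holds.

True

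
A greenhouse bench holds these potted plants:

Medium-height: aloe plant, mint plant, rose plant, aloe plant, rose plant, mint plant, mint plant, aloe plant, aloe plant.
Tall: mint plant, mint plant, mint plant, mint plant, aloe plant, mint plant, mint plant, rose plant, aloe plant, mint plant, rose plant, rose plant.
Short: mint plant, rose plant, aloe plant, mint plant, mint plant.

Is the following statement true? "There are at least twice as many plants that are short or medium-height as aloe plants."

True

There are 14 plants that are short or medium-height.
There are 7 aloe plants.
The claim requires 14 ≥ 2 × 7 = 14, which holds.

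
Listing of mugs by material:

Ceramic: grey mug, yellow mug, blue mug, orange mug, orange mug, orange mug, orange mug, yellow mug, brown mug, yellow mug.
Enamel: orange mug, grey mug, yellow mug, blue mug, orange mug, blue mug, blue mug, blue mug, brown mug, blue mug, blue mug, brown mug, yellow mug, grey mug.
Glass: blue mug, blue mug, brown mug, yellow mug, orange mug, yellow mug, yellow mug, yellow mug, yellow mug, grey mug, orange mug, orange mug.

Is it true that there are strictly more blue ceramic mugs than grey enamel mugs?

False

There is 1 blue ceramic mug.
There are 2 grey enamel mugs.
The claim requires 1 > 2, which does not hold.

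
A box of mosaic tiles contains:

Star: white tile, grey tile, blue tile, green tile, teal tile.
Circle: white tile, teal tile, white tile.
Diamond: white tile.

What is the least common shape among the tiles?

diamond

Counts by shape: star 5, circle 3, diamond 1.
The minimum is 1, held uniquely by diamond.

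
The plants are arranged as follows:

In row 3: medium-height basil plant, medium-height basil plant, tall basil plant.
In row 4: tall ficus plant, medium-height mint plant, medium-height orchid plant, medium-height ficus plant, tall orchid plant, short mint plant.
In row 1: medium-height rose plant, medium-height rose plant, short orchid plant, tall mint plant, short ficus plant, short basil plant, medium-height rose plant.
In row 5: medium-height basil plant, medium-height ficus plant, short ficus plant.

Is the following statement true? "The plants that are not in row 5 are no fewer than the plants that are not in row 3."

True

There are 16 plants that are not in row 5.
There are 16 plants that are not in row 3.
The claim requires 16 ≥ 16, which holds.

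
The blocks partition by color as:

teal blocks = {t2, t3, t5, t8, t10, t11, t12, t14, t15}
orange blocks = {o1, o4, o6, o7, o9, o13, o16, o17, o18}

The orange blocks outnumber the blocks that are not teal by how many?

orange blocks: 9.
blocks that are not teal: 9.
9 − 9 = 0.

0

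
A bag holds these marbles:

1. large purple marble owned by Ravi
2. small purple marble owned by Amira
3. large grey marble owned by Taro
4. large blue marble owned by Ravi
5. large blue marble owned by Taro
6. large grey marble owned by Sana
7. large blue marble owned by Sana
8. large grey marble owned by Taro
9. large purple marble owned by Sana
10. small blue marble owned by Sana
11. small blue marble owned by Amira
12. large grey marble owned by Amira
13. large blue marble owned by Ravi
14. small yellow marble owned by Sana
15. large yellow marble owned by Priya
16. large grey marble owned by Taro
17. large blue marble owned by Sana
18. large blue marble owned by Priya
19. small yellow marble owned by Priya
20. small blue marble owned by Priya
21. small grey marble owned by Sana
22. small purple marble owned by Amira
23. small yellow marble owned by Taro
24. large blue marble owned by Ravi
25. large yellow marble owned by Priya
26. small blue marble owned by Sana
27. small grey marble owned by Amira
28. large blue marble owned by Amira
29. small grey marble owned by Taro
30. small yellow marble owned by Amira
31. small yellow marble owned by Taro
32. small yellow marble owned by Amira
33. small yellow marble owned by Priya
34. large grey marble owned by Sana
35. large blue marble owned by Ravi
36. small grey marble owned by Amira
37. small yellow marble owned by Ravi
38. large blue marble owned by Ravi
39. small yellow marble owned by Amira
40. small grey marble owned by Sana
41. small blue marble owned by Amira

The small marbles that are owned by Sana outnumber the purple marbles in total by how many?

small marbles owned by Sana: 5.
purple marbles: 4.
5 − 4 = 1.

1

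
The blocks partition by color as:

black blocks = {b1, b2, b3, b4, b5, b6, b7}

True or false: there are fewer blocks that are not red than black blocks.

|blocks that are not red| = 7.
|black blocks| = 7.
The claim requires 7 < 7, which does not hold.

False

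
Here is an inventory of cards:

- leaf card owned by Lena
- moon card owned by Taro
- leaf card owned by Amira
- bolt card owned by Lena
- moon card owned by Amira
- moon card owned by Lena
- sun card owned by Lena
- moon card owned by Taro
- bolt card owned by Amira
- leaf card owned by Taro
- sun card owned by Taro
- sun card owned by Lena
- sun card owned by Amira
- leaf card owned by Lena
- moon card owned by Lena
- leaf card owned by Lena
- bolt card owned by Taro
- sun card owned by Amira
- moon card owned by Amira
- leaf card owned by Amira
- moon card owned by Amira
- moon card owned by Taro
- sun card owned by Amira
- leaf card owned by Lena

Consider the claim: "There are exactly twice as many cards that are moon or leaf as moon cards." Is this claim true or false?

There are 15 cards that are moon or leaf.
There are 8 moon cards.
The claim requires 15 = 2 × 8 = 16, which does not hold.

False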